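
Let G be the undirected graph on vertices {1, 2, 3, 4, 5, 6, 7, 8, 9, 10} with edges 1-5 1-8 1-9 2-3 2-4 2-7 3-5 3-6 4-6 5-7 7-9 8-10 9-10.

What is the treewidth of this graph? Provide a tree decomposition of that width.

The largest bag has 3 vertices, giving width 2; this decomposition certifies tw(G) ≤ 2. For the lower bound, G contains the cycle 8–10–9–1–8, so G is not a forest; only forests have treewidth ≤ 1, hence tw(G) ≥ 2. Therefore the treewidth is 2.

Treewidth 2.
One optimal decomposition is:
Bags: B1 = {1, 8, 10}  B2 = {1, 9, 10}  B3 = {1, 5, 9}  B4 = {5, 7, 9}  B5 = {3, 5, 7}  B6 = {2, 3, 7}  B7 = {2, 3, 6}  B8 = {2, 4, 6}
Tree: B1–B2, B2–B3, B3–B4, B4–B5, B5–B6, B6–B7, B7–B8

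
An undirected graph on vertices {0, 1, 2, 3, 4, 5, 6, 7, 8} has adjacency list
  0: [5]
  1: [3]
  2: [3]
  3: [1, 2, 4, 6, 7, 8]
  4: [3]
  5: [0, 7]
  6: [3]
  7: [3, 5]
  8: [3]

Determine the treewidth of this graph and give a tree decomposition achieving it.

Treewidth 1.
Bags: B1 = {3, 6}  B2 = {2, 3}  B3 = {3, 4}  B4 = {3, 7}  B5 = {1, 3}  B6 = {5, 7}  B7 = {3, 8}  B8 = {0, 5}
Tree: B1–B2, B2–B3, B2–B4, B1–B5, B4–B6, B5–B7, B6–B8

The largest bag has 2 vertices, giving width 1; this decomposition certifies tw(G) ≤ 1. G has an edge, so its treewidth is at least 1. The upper and lower bounds meet at 1, so that is the treewidth.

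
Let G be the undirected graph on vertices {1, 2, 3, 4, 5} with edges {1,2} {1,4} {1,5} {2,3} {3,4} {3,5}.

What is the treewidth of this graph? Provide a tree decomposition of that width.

Treewidth 2.
One optimal decomposition is:
Bags: B1 = {1, 3, 5}  B2 = {1, 3, 4}  B3 = {1, 2, 3}
Tree: B1–B2, B2–B3

Each bag holds 3 vertices, so the decomposition has width 2, which upper-bounds the treewidth. The edges 3–5–1–4–3 form a cycle, so G is not a tree and its treewidth is at least 2. Hence tw(G) = 2 exactly.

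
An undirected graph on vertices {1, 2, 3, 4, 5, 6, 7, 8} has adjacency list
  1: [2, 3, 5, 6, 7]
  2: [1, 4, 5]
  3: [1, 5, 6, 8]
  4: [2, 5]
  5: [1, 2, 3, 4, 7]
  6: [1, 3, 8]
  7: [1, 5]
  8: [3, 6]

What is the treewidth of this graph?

A width-2 tree decomposition is:
Bags: B1 = {1, 2, 5}  B2 = {1, 3, 5}  B3 = {1, 3, 6}  B4 = {2, 4, 5}  B5 = {1, 5, 7}  B6 = {3, 6, 8}
Tree: B1–B2, B2–B3, B1–B4, B2–B5, B3–B6
Each bag holds 3 vertices, so the decomposition has width 2, which upper-bounds the treewidth. For the lower bound, the 3 vertices {3, 6, 8} are pairwise adjacent, and any tree decomposition puts a clique entirely inside one bag — forcing width ≥ 2. Combining the bounds, tw(G) = 2.

2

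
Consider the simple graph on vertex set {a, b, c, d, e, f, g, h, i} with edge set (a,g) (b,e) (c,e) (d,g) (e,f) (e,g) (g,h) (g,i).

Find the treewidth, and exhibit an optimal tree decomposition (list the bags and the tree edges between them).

Every bag has size at most 2, so the width is 2 − 1 = 1 and tw(G) ≤ 1. G has an edge, so its treewidth is at least 1. The upper and lower bounds meet at 1, so that is the treewidth.

Treewidth 1.
One such decomposition:
Bags: B1 = {e, g}  B2 = {b, e}  B3 = {a, g}  B4 = {g, h}  B5 = {g, i}  B6 = {e, f}  B7 = {c, e}  B8 = {d, g}
Tree: B1–B2, B1–B3, B3–B4, B4–B5, B1–B6, B1–B7, B3–B8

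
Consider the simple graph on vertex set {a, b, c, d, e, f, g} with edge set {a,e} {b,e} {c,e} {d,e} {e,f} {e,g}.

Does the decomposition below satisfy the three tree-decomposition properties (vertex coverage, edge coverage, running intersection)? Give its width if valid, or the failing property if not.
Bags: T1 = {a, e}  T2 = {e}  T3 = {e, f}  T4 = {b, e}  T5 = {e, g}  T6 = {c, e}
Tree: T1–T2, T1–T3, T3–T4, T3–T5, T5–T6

No — vertex d appears in no bag.

A tree decomposition must satisfy three properties: every vertex lies in some bag; for every edge, both endpoints lie together in some bag; and for every vertex, the bags containing it form a connected subtree. Here vertex d appears in no bag, so the decomposition is invalid.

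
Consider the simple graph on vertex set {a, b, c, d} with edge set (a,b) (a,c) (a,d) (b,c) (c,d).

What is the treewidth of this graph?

A width-2 tree decomposition is:
Bags: B1 = {a, c, d}  B2 = {a, b, c}
Tree: B1–B2
Each bag holds 3 vertices, so the decomposition has width 2, which upper-bounds the treewidth. On the other hand G contains the 3-clique {a, c, d}. A clique must lie in a single bag of any decomposition, so no decomposition can have width below 2. Combining the bounds, tw(G) = 2.

2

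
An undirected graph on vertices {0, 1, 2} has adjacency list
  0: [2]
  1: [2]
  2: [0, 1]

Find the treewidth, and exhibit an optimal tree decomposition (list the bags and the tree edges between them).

Each bag holds 2 vertices, so the decomposition has width 1, which upper-bounds the treewidth. G has an edge, so its treewidth is at least 1. The upper and lower bounds meet at 1, so that is the treewidth.

Treewidth 1.
One optimal decomposition is:
Bags: B1 = {0, 2}  B2 = {1, 2}
Tree: B1–B2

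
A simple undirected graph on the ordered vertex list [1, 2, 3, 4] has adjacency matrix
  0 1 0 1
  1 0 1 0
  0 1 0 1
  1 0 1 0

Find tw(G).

2

A width-2 tree decomposition is:
Bags: B1 = {1, 3, 4}  B2 = {1, 2, 3}
Tree: B1–B2
The largest bag has 3 vertices, giving width 2; this decomposition certifies tw(G) ≤ 2. For the lower bound, G contains the cycle 3–4–1–2–3, so G is not a forest; only forests have treewidth ≤ 1, hence tw(G) ≥ 2. The upper and lower bounds meet at 2, so that is the treewidth.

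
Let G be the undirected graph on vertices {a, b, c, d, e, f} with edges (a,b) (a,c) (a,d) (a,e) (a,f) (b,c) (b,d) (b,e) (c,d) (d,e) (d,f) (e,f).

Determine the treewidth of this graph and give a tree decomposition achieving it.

Each bag holds 4 vertices, so the decomposition has width 3, which upper-bounds the treewidth. On the other hand G contains the 4-clique {a, d, e, f}. A clique must lie in a single bag of any decomposition, so no decomposition can have width below 3. The upper and lower bounds meet at 3, so that is the treewidth.

Treewidth 3.
Bags: B1 = {a, b, d, e}  B2 = {a, d, e, f}  B3 = {a, b, c, d}
Tree: B1–B2, B1–B3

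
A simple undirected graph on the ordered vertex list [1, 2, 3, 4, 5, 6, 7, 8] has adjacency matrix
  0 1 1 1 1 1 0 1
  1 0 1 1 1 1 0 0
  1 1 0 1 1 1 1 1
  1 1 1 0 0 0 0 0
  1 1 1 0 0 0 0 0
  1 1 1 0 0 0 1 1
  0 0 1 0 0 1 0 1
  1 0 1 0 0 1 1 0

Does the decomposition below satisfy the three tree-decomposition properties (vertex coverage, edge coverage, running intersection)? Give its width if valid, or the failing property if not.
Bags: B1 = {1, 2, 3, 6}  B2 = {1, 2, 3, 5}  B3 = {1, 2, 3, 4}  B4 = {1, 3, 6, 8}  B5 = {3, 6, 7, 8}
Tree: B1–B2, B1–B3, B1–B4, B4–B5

Every vertex of G appears in some bag (union = {1, 2, 3, 4, 5, 6, 7, 8}); every edge is covered by a bag; and for each vertex v the set of bags containing v is connected in the bag tree. The decomposition is therefore valid. The largest bag has 4 vertices, so the width is 3.

Yes; width 3.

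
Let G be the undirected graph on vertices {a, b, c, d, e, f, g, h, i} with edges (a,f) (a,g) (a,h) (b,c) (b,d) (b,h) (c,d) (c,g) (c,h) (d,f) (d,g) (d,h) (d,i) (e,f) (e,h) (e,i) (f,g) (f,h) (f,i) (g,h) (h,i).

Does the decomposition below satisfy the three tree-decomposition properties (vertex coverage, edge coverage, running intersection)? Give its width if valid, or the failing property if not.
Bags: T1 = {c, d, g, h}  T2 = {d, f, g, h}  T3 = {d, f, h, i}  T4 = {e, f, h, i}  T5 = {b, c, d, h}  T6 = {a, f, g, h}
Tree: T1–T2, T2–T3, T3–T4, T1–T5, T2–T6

Yes; width 3.

Checking the three conditions: (i) the bags cover all of {a, b, c, d, e, f, g, h, i}; (ii) for each edge, some bag contains both endpoints; (iii) the bags containing any fixed vertex form a subtree. All hold, so the decomposition is valid with width 4 − 1 = 3.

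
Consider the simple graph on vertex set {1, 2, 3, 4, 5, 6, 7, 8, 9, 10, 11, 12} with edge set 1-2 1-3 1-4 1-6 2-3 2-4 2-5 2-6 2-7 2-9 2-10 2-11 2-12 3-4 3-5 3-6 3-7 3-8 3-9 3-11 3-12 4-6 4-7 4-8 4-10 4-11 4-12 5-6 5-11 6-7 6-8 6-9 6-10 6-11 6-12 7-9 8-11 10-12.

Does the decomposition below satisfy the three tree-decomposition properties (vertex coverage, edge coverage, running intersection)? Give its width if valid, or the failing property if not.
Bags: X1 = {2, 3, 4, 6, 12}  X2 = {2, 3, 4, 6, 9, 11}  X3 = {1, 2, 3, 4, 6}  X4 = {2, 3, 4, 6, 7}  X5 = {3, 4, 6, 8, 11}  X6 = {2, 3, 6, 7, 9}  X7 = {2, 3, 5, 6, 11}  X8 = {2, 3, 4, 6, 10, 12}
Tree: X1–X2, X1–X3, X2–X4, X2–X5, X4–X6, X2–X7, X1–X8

A tree decomposition must satisfy three properties: every vertex lies in some bag; for every edge, both endpoints lie together in some bag; and for every vertex, the bags containing it form a connected subtree. Here bags containing vertex 9 are not connected in the tree, so the decomposition is invalid.

No — bags containing vertex 9 are not connected in the tree.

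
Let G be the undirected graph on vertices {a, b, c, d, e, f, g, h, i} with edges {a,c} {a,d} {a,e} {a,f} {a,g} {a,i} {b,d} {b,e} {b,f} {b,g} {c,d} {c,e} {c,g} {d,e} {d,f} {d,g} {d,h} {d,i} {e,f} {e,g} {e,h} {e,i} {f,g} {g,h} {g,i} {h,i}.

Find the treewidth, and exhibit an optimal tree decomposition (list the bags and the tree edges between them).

The largest bag has 5 vertices, giving width 4; this decomposition certifies tw(G) ≤ 4. Conversely, {d, e, g, h, i} is a clique of size 5, and the vertices of any clique must share a bag in every tree decomposition; so some bag has ≥ 5 vertices and tw(G) ≥ 4. Combining the bounds, tw(G) = 4.

Treewidth 4.
One optimal decomposition is:
Bags: B1 = {a, c, d, e, g}  B2 = {a, d, e, f, g}  B3 = {b, d, e, f, g}  B4 = {a, d, e, g, i}  B5 = {d, e, g, h, i}
Tree: B1–B2, B2–B3, B2–B4, B4–B5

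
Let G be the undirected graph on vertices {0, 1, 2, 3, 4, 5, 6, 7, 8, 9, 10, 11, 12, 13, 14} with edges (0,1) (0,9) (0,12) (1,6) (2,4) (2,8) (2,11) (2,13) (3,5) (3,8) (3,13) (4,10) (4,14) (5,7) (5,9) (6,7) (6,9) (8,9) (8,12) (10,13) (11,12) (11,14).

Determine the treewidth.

3

A width-3 tree decomposition is:
Bags: B1 = {4, 10, 13, 14}  B2 = {2, 4, 13, 14}  B3 = {2, 11, 13, 14}  B4 = {2, 3, 11, 13}  B5 = {2, 3, 8, 11}  B6 = {3, 8, 11, 12}  B7 = {3, 5, 8, 12}  B8 = {5, 8, 9, 12}  B9 = {0, 5, 9, 12}  B10 = {0, 5, 7, 9}  B11 = {0, 6, 7, 9}  B12 = {0, 1, 6, 7}
Tree: B1–B2, B2–B3, B3–B4, B4–B5, B5–B6, B6–B7, B7–B8, B8–B9, B9–B10, B10–B11, B11–B12
Every bag has size at most 4, so the width is 4 − 1 = 3 and tw(G) ≤ 3. For the lower bound: the 4 vertex sets {4,10,14}, {13}, {2}, {3,8,11,12} are disjoint, each induces a connected subgraph, and every pair is joined by at least one edge of G. Contracting each set to a single vertex therefore yields K_{4} as a minor, and since treewidth is minor-monotone, tw(G) ≥ tw(K_{4}) = 3. Combining the bounds, tw(G) = 3.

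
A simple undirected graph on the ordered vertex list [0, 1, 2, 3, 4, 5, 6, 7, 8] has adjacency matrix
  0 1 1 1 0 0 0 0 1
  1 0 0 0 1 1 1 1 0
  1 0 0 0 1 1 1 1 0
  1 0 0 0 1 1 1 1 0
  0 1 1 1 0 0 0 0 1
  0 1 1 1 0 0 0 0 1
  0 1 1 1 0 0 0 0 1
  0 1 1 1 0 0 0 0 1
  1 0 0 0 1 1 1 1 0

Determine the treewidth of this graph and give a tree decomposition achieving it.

Treewidth 4.
Bags: B1 = {0, 1, 2, 3, 8}  B2 = {1, 2, 3, 4, 8}  B3 = {1, 2, 3, 7, 8}  B4 = {1, 2, 3, 6, 8}  B5 = {1, 2, 3, 5, 8}
Tree: B1–B2, B2–B3, B3–B4, B4–B5

The largest bag has 5 vertices, giving width 4; this decomposition certifies tw(G) ≤ 4. For the lower bound: the 5 vertex sets {0,8}, {3,4}, {1,7}, {2}, {6} are disjoint, each induces a connected subgraph, and every pair is joined by at least one edge of G. Contracting each set to a single vertex therefore yields K_{5} as a minor, and since treewidth is minor-monotone, tw(G) ≥ tw(K_{5}) = 4. Combining the bounds, tw(G) = 4.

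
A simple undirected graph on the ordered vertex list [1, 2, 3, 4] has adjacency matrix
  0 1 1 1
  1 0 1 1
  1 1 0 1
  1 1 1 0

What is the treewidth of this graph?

3

A width-3 tree decomposition is:
Bags: B1 = {1, 2, 3, 4}
Tree: (single bag)
With just one bag of size 4, the width is 4 − 1 = 3, so tw(G) ≤ 3. On the other hand G contains the 4-clique {1, 2, 3, 4}. A clique must lie in a single bag of any decomposition, so no decomposition can have width below 3. The upper and lower bounds meet at 3, so that is the treewidth.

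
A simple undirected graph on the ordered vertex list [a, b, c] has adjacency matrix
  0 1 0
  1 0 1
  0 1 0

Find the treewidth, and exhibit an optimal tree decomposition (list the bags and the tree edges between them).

The largest bag has 2 vertices, giving width 1; this decomposition certifies tw(G) ≤ 1. Since G has at least one edge (e.g. b–a), it is not an edgeless graph, so tw(G) ≥ 1. The upper and lower bounds meet at 1, so that is the treewidth.

Treewidth 1.
One optimal decomposition is:
Bags: B1 = {a, b}  B2 = {b, c}
Tree: B1–B2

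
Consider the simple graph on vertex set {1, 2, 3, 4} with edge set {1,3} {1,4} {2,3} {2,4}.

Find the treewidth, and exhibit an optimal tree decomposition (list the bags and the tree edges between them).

Treewidth 2.
Bags: B1 = {1, 2, 4}  B2 = {1, 2, 3}
Tree: B1–B2

Every bag has size at most 3, so the width is 3 − 1 = 2 and tw(G) ≤ 2. For the lower bound, G contains the cycle 1–4–2–3–1, so G is not a forest; only forests have treewidth ≤ 1, hence tw(G) ≥ 2. The upper and lower bounds meet at 2, so that is the treewidth.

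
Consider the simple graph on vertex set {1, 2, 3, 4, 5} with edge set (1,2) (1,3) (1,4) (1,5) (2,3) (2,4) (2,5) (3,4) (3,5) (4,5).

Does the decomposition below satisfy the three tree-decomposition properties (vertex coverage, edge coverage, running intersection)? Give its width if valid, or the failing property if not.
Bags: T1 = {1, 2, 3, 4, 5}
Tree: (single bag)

Vertex coverage: the bags together contain {1, 2, 3, 4, 5}, the full vertex set. Edge coverage: each edge of G has both endpoints in at least one bag. Running intersection: for every vertex, the bags containing it form a connected subtree. All three properties hold, so this is a valid tree decomposition of width max|bag| − 1 = 4, and hence tw(G) ≤ 4.

Yes; width 4.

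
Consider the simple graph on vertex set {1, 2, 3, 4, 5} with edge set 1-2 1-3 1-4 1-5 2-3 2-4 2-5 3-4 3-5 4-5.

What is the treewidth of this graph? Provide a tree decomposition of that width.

Treewidth 4.
One such decomposition:
Bags: B1 = {1, 2, 3, 4, 5}
Tree: (single bag)

A single bag containing all 5 vertices is trivially a valid decomposition of width 4. For the lower bound, the 5 vertices {1, 2, 3, 4, 5} are pairwise adjacent, and any tree decomposition puts a clique entirely inside one bag — forcing width ≥ 4. The upper and lower bounds meet at 4, so that is the treewidth.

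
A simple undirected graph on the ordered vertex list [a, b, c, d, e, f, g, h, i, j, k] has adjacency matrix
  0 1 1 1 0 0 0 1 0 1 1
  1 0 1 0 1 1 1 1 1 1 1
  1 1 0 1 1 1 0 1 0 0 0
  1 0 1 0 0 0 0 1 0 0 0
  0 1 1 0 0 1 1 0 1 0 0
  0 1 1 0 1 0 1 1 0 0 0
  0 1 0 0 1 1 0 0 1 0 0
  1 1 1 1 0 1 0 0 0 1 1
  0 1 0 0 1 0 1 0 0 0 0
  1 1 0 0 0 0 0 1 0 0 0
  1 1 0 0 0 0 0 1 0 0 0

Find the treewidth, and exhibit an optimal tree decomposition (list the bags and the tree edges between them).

Every bag has size at most 4, so the width is 4 − 1 = 3 and tw(G) ≤ 3. On the other hand G contains the 4-clique {a, c, d, h}. A clique must lie in a single bag of any decomposition, so no decomposition can have width below 3. Combining the bounds, tw(G) = 3.

Treewidth 3.
One optimal decomposition is:
Bags: B1 = {b, c, f, h}  B2 = {a, b, c, h}  B3 = {b, c, e, f}  B4 = {a, c, d, h}  B5 = {a, b, h, j}  B6 = {a, b, h, k}  B7 = {b, e, f, g}  B8 = {b, e, g, i}
Tree: B1–B2, B1–B3, B2–B4, B2–B5, B5–B6, B3–B7, B7–B8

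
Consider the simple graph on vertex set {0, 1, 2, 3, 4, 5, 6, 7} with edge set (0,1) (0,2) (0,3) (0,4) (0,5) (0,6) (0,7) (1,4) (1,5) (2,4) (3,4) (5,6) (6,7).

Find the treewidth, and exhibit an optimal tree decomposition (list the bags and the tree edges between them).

Every bag has size at most 3, so the width is 3 − 1 = 2 and tw(G) ≤ 2. For the lower bound, the 3 vertices {0, 1, 4} are pairwise adjacent, and any tree decomposition puts a clique entirely inside one bag — forcing width ≥ 2. Combining the bounds, tw(G) = 2.

Treewidth 2.
One optimal decomposition is:
Bags: B1 = {0, 1, 4}  B2 = {0, 1, 5}  B3 = {0, 5, 6}  B4 = {0, 2, 4}  B5 = {0, 6, 7}  B6 = {0, 3, 4}
Tree: B1–B2, B2–B3, B1–B4, B3–B5, B1–B6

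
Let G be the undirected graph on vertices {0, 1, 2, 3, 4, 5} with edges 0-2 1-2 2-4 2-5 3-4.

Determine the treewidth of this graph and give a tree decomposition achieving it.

Every bag has size at most 2, so the width is 2 − 1 = 1 and tw(G) ≤ 1. G has an edge, so its treewidth is at least 1. Hence tw(G) = 1 exactly.

Treewidth 1.
Bags: B1 = {3, 4}  B2 = {2, 4}  B3 = {0, 2}  B4 = {2, 5}  B5 = {1, 2}
Tree: B1–B2, B2–B3, B2–B4, B2–B5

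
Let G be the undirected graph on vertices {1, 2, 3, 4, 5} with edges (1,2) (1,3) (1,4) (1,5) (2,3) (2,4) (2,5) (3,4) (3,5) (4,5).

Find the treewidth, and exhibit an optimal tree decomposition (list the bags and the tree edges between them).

A single bag containing all 5 vertices is trivially a valid decomposition of width 4. Conversely, {1, 2, 3, 4, 5} is a clique of size 5, and the vertices of any clique must share a bag in every tree decomposition; so some bag has ≥ 5 vertices and tw(G) ≥ 4. The upper and lower bounds meet at 4, so that is the treewidth.

Treewidth 4.
One optimal decomposition is:
Bags: B1 = {1, 2, 3, 4, 5}
Tree: (single bag)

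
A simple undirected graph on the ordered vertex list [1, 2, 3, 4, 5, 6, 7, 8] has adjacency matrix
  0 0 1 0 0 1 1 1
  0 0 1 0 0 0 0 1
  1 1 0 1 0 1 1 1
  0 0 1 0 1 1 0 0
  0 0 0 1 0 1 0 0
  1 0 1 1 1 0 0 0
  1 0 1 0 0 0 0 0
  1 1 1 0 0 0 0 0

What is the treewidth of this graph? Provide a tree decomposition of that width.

Every bag has size at most 3, so the width is 3 − 1 = 2 and tw(G) ≤ 2. Conversely, {1, 3, 8} is a clique of size 3, and the vertices of any clique must share a bag in every tree decomposition; so some bag has ≥ 3 vertices and tw(G) ≥ 2. Therefore the treewidth is 2.

Treewidth 2.
One such decomposition:
Bags: B1 = {1, 3, 6}  B2 = {1, 3, 7}  B3 = {1, 3, 8}  B4 = {2, 3, 8}  B5 = {3, 4, 6}  B6 = {4, 5, 6}
Tree: B1–B2, B1–B3, B3–B4, B1–B5, B5–B6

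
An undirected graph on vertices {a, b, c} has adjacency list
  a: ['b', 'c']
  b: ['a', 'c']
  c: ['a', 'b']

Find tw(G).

A width-2 tree decomposition is:
Bags: B1 = {a, b, c}
Tree: (single bag)
A single bag containing all 3 vertices is trivially a valid decomposition of width 2. On the other hand G contains the 3-clique {a, b, c}. A clique must lie in a single bag of any decomposition, so no decomposition can have width below 2. Therefore the treewidth is 2.

2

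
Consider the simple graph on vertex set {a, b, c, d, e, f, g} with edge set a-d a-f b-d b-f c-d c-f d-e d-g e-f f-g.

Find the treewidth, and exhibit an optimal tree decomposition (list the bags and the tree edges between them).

Every bag has size at most 3, so the width is 3 − 1 = 2 and tw(G) ≤ 2. Since d–b–f–c–d is a cycle in G, G is not acyclic. Forests are exactly the graphs of treewidth ≤ 1, so tw(G) ≥ 2. Hence tw(G) = 2 exactly.

Treewidth 2.
Bags: B1 = {b, d, f}  B2 = {c, d, f}  B3 = {d, e, f}  B4 = {d, f, g}  B5 = {a, d, f}
Tree: B1–B2, B2–B3, B3–B4, B4–B5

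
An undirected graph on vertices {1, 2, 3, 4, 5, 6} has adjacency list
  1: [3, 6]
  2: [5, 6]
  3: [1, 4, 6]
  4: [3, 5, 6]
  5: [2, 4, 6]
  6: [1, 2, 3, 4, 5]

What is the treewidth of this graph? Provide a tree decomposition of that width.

Each bag holds 3 vertices, so the decomposition has width 2, which upper-bounds the treewidth. On the other hand G contains the 3-clique {2, 5, 6}. A clique must lie in a single bag of any decomposition, so no decomposition can have width below 2. Hence tw(G) = 2 exactly.

Treewidth 2.
Bags: B1 = {4, 5, 6}  B2 = {3, 4, 6}  B3 = {2, 5, 6}  B4 = {1, 3, 6}
Tree: B1–B2, B1–B3, B2–B4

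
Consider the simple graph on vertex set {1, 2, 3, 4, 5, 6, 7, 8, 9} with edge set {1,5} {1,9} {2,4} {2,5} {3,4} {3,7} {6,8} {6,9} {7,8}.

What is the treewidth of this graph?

2

A width-2 tree decomposition is:
Bags: B1 = {1, 6, 9}  B2 = {1, 5, 6}  B3 = {2, 5, 6}  B4 = {2, 4, 6}  B5 = {3, 4, 6}  B6 = {3, 6, 7}  B7 = {6, 7, 8}
Tree: B1–B2, B2–B3, B3–B4, B4–B5, B5–B6, B6–B7
Each bag holds 3 vertices, so the decomposition has width 2, which upper-bounds the treewidth. For the lower bound, G contains the cycle 6–9–1–5–2–4–3–7–8–6, so G is not a forest; only forests have treewidth ≤ 1, hence tw(G) ≥ 2. The upper and lower bounds meet at 2, so that is the treewidth.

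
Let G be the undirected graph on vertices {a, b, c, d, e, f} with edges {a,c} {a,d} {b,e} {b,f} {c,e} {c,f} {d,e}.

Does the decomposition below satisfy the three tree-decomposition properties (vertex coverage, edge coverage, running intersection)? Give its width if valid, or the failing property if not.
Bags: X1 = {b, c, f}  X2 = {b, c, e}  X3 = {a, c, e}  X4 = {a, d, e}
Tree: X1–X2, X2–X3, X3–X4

Yes; width 2.

Every vertex of G appears in some bag (union = {a, b, c, d, e, f}); every edge is covered by a bag; and for each vertex v the set of bags containing v is connected in the bag tree. The decomposition is therefore valid. The largest bag has 3 vertices, so the width is 2.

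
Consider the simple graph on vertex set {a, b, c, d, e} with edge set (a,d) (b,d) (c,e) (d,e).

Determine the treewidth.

1

A width-1 tree decomposition is:
Bags: B1 = {d, e}  B2 = {a, d}  B3 = {c, e}  B4 = {b, d}
Tree: B1–B2, B1–B3, B1–B4
Every bag has size at most 2, so the width is 2 − 1 = 1 and tw(G) ≤ 1. Since G has at least one edge (e.g. e–d), it is not an edgeless graph, so tw(G) ≥ 1. Combining the bounds, tw(G) = 1.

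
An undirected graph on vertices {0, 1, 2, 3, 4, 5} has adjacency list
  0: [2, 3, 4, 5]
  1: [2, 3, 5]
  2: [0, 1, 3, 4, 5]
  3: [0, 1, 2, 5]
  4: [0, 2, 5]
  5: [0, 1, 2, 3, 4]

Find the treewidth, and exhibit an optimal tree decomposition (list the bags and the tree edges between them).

Treewidth 3.
One such decomposition:
Bags: B1 = {0, 2, 3, 5}  B2 = {1, 2, 3, 5}  B3 = {0, 2, 4, 5}
Tree: B1–B2, B1–B3

The largest bag has 4 vertices, giving width 3; this decomposition certifies tw(G) ≤ 3. On the other hand G contains the 4-clique {0, 2, 3, 5}. A clique must lie in a single bag of any decomposition, so no decomposition can have width below 3. Therefore the treewidth is 3.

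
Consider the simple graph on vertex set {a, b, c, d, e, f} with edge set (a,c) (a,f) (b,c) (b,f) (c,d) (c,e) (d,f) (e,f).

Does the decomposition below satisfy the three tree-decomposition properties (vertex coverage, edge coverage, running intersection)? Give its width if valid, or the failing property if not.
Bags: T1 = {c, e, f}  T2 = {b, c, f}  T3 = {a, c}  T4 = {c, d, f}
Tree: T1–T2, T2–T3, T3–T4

A tree decomposition must satisfy three properties: every vertex lies in some bag; for every edge, both endpoints lie together in some bag; and for every vertex, the bags containing it form a connected subtree. Here edge (f,a) lies in no bag, so the decomposition is invalid.

No — edge (f,a) lies in no bag.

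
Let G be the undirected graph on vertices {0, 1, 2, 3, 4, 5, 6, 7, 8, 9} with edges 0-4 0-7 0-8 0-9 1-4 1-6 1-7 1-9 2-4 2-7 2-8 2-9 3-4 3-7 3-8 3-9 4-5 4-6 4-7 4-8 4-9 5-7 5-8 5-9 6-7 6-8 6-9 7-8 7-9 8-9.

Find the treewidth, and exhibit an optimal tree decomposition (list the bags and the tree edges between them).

The largest bag has 5 vertices, giving width 4; this decomposition certifies tw(G) ≤ 4. For the lower bound, the 5 vertices {0, 4, 7, 8, 9} are pairwise adjacent, and any tree decomposition puts a clique entirely inside one bag — forcing width ≥ 4. Hence tw(G) = 4 exactly.

Treewidth 4.
One optimal decomposition is:
Bags: B1 = {0, 4, 7, 8, 9}  B2 = {3, 4, 7, 8, 9}  B3 = {4, 5, 7, 8, 9}  B4 = {2, 4, 7, 8, 9}  B5 = {4, 6, 7, 8, 9}  B6 = {1, 4, 6, 7, 9}
Tree: B1–B2, B1–B3, B2–B4, B1–B5, B5–B6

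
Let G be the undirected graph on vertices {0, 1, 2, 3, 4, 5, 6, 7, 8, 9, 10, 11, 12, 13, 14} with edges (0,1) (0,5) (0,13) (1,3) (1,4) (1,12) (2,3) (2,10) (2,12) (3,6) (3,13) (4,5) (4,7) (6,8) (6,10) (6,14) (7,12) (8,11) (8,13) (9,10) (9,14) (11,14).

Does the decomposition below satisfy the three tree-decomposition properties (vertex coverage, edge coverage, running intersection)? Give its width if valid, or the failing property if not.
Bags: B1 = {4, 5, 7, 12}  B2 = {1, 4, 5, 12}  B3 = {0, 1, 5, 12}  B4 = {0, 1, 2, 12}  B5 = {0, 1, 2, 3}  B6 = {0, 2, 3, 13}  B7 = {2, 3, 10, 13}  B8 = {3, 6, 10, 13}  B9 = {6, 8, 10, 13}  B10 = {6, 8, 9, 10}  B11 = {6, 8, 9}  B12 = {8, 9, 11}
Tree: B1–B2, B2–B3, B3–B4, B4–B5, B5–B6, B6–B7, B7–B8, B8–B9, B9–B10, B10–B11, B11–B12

A tree decomposition must satisfy three properties: every vertex lies in some bag; for every edge, both endpoints lie together in some bag; and for every vertex, the bags containing it form a connected subtree. Here vertex 14 appears in no bag, so the decomposition is invalid.

No — vertex 14 appears in no bag.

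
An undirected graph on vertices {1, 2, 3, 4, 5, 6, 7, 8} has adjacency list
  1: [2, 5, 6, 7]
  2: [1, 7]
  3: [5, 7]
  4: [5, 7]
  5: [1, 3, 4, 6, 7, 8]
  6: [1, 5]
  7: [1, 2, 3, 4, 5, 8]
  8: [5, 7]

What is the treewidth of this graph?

A width-2 tree decomposition is:
Bags: B1 = {5, 7, 8}  B2 = {1, 5, 7}  B3 = {1, 2, 7}  B4 = {4, 5, 7}  B5 = {1, 5, 6}  B6 = {3, 5, 7}
Tree: B1–B2, B2–B3, B1–B4, B2–B5, B4–B6
Every bag has size at most 3, so the width is 3 − 1 = 2 and tw(G) ≤ 2. For the lower bound, the 3 vertices {1, 2, 7} are pairwise adjacent, and any tree decomposition puts a clique entirely inside one bag — forcing width ≥ 2. Hence tw(G) = 2 exactly.

2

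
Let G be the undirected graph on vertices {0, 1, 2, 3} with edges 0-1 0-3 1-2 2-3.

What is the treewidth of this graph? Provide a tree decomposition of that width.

Every bag has size at most 3, so the width is 3 − 1 = 2 and tw(G) ≤ 2. For the lower bound, G contains the cycle 1–2–3–0–1, so G is not a forest; only forests have treewidth ≤ 1, hence tw(G) ≥ 2. Combining the bounds, tw(G) = 2.

Treewidth 2.
One optimal decomposition is:
Bags: B1 = {1, 2, 3}  B2 = {0, 1, 3}
Tree: B1–B2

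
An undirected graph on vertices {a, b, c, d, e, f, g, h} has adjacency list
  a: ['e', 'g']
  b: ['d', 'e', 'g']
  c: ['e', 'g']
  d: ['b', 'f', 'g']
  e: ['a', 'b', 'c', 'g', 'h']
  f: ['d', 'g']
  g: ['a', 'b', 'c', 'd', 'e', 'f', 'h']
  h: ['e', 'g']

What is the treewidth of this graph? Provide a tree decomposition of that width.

Treewidth 2.
One such decomposition:
Bags: B1 = {b, e, g}  B2 = {a, e, g}  B3 = {e, g, h}  B4 = {b, d, g}  B5 = {d, f, g}  B6 = {c, e, g}
Tree: B1–B2, B2–B3, B1–B4, B4–B5, B3–B6

Every bag has size at most 3, so the width is 3 − 1 = 2 and tw(G) ≤ 2. Conversely, {d, f, g} is a clique of size 3, and the vertices of any clique must share a bag in every tree decomposition; so some bag has ≥ 3 vertices and tw(G) ≥ 2. Therefore the treewidth is 2.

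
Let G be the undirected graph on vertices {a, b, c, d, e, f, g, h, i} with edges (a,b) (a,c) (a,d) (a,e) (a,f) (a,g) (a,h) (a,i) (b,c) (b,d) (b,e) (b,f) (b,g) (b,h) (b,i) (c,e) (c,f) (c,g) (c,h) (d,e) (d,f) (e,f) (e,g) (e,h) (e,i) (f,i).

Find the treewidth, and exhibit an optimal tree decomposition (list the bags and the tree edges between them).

Treewidth 4.
Bags: B1 = {a, b, c, e, g}  B2 = {a, b, c, e, f}  B3 = {a, b, d, e, f}  B4 = {a, b, c, e, h}  B5 = {a, b, e, f, i}
Tree: B1–B2, B2–B3, B1–B4, B3–B5

The largest bag has 5 vertices, giving width 4; this decomposition certifies tw(G) ≤ 4. Conversely, {a, b, c, e, g} is a clique of size 5, and the vertices of any clique must share a bag in every tree decomposition; so some bag has ≥ 5 vertices and tw(G) ≥ 4. Combining the bounds, tw(G) = 4.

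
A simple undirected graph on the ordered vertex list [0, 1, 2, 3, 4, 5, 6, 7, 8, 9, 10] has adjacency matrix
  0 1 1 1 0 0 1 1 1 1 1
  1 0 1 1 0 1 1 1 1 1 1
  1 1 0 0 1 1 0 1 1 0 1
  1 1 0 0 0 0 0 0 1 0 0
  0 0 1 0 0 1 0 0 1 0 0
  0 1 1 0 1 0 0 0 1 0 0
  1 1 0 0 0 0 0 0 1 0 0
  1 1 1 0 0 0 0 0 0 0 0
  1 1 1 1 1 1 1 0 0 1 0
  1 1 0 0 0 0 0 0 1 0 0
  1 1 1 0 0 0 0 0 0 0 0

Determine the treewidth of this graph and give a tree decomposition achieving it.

Treewidth 3.
Bags: B1 = {0, 1, 2, 8}  B2 = {1, 2, 5, 8}  B3 = {0, 1, 6, 8}  B4 = {2, 4, 5, 8}  B5 = {0, 1, 8, 9}  B6 = {0, 1, 2, 7}  B7 = {0, 1, 2, 10}  B8 = {0, 1, 3, 8}
Tree: B1–B2, B1–B3, B2–B4, B1–B5, B1–B6, B1–B7, B3–B8

Each bag holds 4 vertices, so the decomposition has width 3, which upper-bounds the treewidth. For the lower bound, the 4 vertices {0, 1, 8, 9} are pairwise adjacent, and any tree decomposition puts a clique entirely inside one bag — forcing width ≥ 3. Therefore the treewidth is 3.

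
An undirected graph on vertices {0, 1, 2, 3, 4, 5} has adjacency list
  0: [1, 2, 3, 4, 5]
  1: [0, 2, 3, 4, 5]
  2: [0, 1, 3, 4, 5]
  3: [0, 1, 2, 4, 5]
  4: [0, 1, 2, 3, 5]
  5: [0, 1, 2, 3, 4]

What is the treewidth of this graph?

5

A width-5 tree decomposition is:
Bags: B1 = {0, 1, 2, 3, 4, 5}
Tree: (single bag)
A single bag containing all 6 vertices is trivially a valid decomposition of width 5. For the lower bound, the 6 vertices {0, 1, 2, 3, 4, 5} are pairwise adjacent, and any tree decomposition puts a clique entirely inside one bag — forcing width ≥ 5. Hence tw(G) = 5 exactly.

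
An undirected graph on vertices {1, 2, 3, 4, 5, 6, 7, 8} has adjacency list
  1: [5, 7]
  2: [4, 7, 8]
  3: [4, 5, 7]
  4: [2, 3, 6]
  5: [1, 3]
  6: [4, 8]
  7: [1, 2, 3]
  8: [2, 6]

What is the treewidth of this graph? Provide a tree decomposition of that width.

Treewidth 2.
Bags: B1 = {2, 6, 8}  B2 = {2, 4, 6}  B3 = {2, 4, 7}  B4 = {3, 4, 7}  B5 = {1, 3, 7}  B6 = {1, 3, 5}
Tree: B1–B2, B2–B3, B3–B4, B4–B5, B5–B6

Each bag holds 3 vertices, so the decomposition has width 2, which upper-bounds the treewidth. Since 8–6–4–2–8 is a cycle in G, G is not acyclic. Forests are exactly the graphs of treewidth ≤ 1, so tw(G) ≥ 2. The upper and lower bounds meet at 2, so that is the treewidth.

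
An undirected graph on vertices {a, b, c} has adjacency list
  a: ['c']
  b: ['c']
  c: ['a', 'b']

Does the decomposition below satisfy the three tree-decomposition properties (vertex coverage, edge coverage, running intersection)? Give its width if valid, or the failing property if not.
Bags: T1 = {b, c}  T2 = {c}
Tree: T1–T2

A tree decomposition must satisfy three properties: every vertex lies in some bag; for every edge, both endpoints lie together in some bag; and for every vertex, the bags containing it form a connected subtree. Here vertex a appears in no bag, so the decomposition is invalid.

No — vertex a appears in no bag.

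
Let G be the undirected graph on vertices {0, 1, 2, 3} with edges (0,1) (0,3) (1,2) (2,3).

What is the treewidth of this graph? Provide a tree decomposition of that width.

Treewidth 2.
One such decomposition:
Bags: B1 = {0, 1, 3}  B2 = {1, 2, 3}
Tree: B1–B2

The largest bag has 3 vertices, giving width 2; this decomposition certifies tw(G) ≤ 2. The edges 3–0–1–2–3 form a cycle, so G is not a tree and its treewidth is at least 2. The upper and lower bounds meet at 2, so that is the treewidth.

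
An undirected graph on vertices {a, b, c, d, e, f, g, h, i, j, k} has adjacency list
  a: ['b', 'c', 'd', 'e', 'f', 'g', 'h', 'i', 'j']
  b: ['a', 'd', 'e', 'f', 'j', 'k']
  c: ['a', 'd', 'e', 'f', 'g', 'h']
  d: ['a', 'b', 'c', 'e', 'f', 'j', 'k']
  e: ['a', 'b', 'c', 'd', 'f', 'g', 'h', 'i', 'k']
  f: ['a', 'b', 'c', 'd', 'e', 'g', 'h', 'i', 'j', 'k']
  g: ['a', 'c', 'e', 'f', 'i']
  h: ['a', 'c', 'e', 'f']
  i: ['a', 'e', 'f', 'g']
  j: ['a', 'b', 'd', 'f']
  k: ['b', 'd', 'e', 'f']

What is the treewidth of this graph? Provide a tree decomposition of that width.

Every bag has size at most 5, so the width is 5 − 1 = 4 and tw(G) ≤ 4. On the other hand G contains the 5-clique {a, b, d, f, j}. A clique must lie in a single bag of any decomposition, so no decomposition can have width below 4. The upper and lower bounds meet at 4, so that is the treewidth.

Treewidth 4.
Bags: B1 = {a, b, d, e, f}  B2 = {a, c, d, e, f}  B3 = {a, c, e, f, g}  B4 = {b, d, e, f, k}  B5 = {a, e, f, g, i}  B6 = {a, b, d, f, j}  B7 = {a, c, e, f, h}
Tree: B1–B2, B2–B3, B1–B4, B3–B5, B1–B6, B2–B7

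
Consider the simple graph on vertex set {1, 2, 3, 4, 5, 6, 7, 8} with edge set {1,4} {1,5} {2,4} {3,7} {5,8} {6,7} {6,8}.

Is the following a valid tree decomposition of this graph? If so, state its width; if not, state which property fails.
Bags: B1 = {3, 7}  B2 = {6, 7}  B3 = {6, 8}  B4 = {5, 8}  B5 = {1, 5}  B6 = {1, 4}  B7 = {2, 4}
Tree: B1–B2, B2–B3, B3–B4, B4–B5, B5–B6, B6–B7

Yes; width 1.

Checking the three conditions: (i) the bags cover all of {1, 2, 3, 4, 5, 6, 7, 8}; (ii) for each edge, some bag contains both endpoints; (iii) the bags containing any fixed vertex form a subtree. All hold, so the decomposition is valid with width 2 − 1 = 1.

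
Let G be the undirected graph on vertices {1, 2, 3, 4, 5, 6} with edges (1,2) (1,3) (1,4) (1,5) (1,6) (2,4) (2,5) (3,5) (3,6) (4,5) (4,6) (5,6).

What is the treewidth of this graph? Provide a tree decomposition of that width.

Treewidth 3.
Bags: B1 = {1, 4, 5, 6}  B2 = {1, 2, 4, 5}  B3 = {1, 3, 5, 6}
Tree: B1–B2, B1–B3

Each bag holds 4 vertices, so the decomposition has width 3, which upper-bounds the treewidth. Conversely, {1, 3, 5, 6} is a clique of size 4, and the vertices of any clique must share a bag in every tree decomposition; so some bag has ≥ 4 vertices and tw(G) ≥ 3. Hence tw(G) = 3 exactly.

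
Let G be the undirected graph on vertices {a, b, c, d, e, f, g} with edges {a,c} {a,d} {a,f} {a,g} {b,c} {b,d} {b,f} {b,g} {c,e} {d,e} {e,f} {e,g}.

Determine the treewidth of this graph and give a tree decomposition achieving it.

Treewidth 3.
One optimal decomposition is:
Bags: B1 = {a, b, d, e}  B2 = {a, b, e, g}  B3 = {a, b, e, f}  B4 = {a, b, c, e}
Tree: B1–B2, B2–B3, B3–B4

The largest bag has 4 vertices, giving width 3; this decomposition certifies tw(G) ≤ 3. For the lower bound: the 4 vertex sets {d,e}, {b,g}, {a}, {f} are disjoint, each induces a connected subgraph, and every pair is joined by at least one edge of G. Contracting each set to a single vertex therefore yields K_{4} as a minor, and since treewidth is minor-monotone, tw(G) ≥ tw(K_{4}) = 3. Combining the bounds, tw(G) = 3.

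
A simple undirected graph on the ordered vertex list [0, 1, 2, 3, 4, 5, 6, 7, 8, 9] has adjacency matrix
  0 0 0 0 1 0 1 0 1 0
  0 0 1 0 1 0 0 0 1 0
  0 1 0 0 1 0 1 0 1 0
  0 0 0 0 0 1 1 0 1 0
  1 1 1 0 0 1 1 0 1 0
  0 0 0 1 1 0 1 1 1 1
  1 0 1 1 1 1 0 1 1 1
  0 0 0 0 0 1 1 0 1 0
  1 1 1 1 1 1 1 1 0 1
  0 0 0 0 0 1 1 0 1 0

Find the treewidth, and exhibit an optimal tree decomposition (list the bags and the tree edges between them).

Each bag holds 4 vertices, so the decomposition has width 3, which upper-bounds the treewidth. For the lower bound, the 4 vertices {1, 2, 4, 8} are pairwise adjacent, and any tree decomposition puts a clique entirely inside one bag — forcing width ≥ 3. Combining the bounds, tw(G) = 3.

Treewidth 3.
One such decomposition:
Bags: B1 = {4, 5, 6, 8}  B2 = {5, 6, 8, 9}  B3 = {2, 4, 6, 8}  B4 = {3, 5, 6, 8}  B5 = {1, 2, 4, 8}  B6 = {0, 4, 6, 8}  B7 = {5, 6, 7, 8}
Tree: B1–B2, B1–B3, B1–B4, B3–B5, B3–B6, B2–B7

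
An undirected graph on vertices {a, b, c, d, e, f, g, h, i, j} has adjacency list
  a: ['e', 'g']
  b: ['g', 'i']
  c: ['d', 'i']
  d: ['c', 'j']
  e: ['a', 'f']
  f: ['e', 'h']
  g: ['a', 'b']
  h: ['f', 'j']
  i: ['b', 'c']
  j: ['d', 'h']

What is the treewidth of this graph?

2

A width-2 tree decomposition is:
Bags: B1 = {a, e, f}  B2 = {a, f, g}  B3 = {b, f, g}  B4 = {b, f, i}  B5 = {c, f, i}  B6 = {c, d, f}  B7 = {d, f, j}  B8 = {f, h, j}
Tree: B1–B2, B2–B3, B3–B4, B4–B5, B5–B6, B6–B7, B7–B8
Every bag has size at most 3, so the width is 3 − 1 = 2 and tw(G) ≤ 2. The edges f–e–a–g–b–i–c–d–j–h–f form a cycle, so G is not a tree and its treewidth is at least 2. Hence tw(G) = 2 exactly.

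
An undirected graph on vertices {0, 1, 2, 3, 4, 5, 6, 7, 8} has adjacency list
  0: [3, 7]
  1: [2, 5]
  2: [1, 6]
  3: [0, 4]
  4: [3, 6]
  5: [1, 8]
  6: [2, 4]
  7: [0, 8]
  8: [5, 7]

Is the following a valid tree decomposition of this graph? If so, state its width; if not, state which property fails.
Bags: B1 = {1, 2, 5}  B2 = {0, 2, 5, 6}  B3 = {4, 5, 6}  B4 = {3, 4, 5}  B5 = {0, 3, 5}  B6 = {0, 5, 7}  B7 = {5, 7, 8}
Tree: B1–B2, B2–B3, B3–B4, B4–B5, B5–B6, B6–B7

A tree decomposition must satisfy three properties: every vertex lies in some bag; for every edge, both endpoints lie together in some bag; and for every vertex, the bags containing it form a connected subtree. Here bags containing vertex 0 are not connected in the tree, so the decomposition is invalid.

No — bags containing vertex 0 are not connected in the tree.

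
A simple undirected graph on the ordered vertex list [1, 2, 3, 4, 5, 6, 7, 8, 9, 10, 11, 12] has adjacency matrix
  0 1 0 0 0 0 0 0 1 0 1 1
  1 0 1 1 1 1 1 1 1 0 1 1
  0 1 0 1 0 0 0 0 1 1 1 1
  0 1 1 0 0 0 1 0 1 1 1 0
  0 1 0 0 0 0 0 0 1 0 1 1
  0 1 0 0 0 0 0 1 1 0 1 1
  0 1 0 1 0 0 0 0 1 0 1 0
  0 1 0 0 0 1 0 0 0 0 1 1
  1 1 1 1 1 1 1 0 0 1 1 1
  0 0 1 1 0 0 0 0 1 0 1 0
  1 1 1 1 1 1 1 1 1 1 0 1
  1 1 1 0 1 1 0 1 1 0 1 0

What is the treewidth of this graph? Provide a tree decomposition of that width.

Each bag holds 5 vertices, so the decomposition has width 4, which upper-bounds the treewidth. Conversely, {2, 6, 8, 11, 12} is a clique of size 5, and the vertices of any clique must share a bag in every tree decomposition; so some bag has ≥ 5 vertices and tw(G) ≥ 4. The upper and lower bounds meet at 4, so that is the treewidth.

Treewidth 4.
Bags: B1 = {2, 3, 9, 11, 12}  B2 = {2, 3, 4, 9, 11}  B3 = {1, 2, 9, 11, 12}  B4 = {2, 6, 9, 11, 12}  B5 = {2, 6, 8, 11, 12}  B6 = {3, 4, 9, 10, 11}  B7 = {2, 5, 9, 11, 12}  B8 = {2, 4, 7, 9, 11}
Tree: B1–B2, B1–B3, B3–B4, B4–B5, B2–B6, B3–B7, B2–B8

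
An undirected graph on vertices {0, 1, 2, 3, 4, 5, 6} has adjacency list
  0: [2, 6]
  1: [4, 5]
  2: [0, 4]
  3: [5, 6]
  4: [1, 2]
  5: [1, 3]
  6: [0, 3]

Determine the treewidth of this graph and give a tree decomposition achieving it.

Treewidth 2.
One such decomposition:
Bags: B1 = {0, 3, 6}  B2 = {0, 3, 5}  B3 = {0, 1, 5}  B4 = {0, 1, 4}  B5 = {0, 2, 4}
Tree: B1–B2, B2–B3, B3–B4, B4–B5

Every bag has size at most 3, so the width is 3 − 1 = 2 and tw(G) ≤ 2. The edges 0–6–3–5–1–4–2–0 form a cycle, so G is not a tree and its treewidth is at least 2. The upper and lower bounds meet at 2, so that is the treewidth.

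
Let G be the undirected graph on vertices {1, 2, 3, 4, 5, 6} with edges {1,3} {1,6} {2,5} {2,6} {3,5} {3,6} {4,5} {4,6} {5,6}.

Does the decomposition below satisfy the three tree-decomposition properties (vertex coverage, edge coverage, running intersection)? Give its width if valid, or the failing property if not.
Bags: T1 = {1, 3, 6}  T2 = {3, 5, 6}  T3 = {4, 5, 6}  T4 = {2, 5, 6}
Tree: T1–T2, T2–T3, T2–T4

Checking the three conditions: (i) the bags cover all of {1, 2, 3, 4, 5, 6}; (ii) for each edge, some bag contains both endpoints; (iii) the bags containing any fixed vertex form a subtree. All hold, so the decomposition is valid with width 3 − 1 = 2.

Yes; width 2.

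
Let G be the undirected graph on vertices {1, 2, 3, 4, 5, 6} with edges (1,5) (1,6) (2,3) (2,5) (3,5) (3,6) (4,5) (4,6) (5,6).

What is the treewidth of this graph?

2

A width-2 tree decomposition is:
Bags: B1 = {1, 5, 6}  B2 = {4, 5, 6}  B3 = {3, 5, 6}  B4 = {2, 3, 5}
Tree: B1–B2, B2–B3, B3–B4
The largest bag has 3 vertices, giving width 2; this decomposition certifies tw(G) ≤ 2. On the other hand G contains the 3-clique {2, 3, 5}. A clique must lie in a single bag of any decomposition, so no decomposition can have width below 2. The upper and lower bounds meet at 2, so that is the treewidth.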